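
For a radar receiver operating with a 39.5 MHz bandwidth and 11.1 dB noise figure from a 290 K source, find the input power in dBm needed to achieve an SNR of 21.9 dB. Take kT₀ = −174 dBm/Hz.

−65.0 dBm

Sensitivity = −174 + 10 log₁₀(B) + NF + SNR_min
= −174 + 75.97 + 11.1 + 21.9
= −65.03 dBm → −65.0 dBm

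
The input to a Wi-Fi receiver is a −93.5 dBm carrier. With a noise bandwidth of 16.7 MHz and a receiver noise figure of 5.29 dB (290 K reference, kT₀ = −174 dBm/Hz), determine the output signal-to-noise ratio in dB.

3.0 dB

Noise floor: N = −174 + 10 log₁₀(B) + NF
10 log₁₀(1.67×10⁷) = 72.23 dB
N = −174 + 72.23 + 5.29 = −96.48 dBm
SNR = P_sig − N = −93.5 − (−96.48) = 2.98 dB → 3.0 dB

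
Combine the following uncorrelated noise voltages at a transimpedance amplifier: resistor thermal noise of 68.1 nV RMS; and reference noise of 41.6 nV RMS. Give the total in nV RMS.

Uncorrelated sources add in power (mean-square): V_tot = √(ΣV_i²)
V_tot = √[(6.81×10⁻⁸)² + (4.16×10⁻⁸)²] = 7.98×10⁻⁸ V = 79.8 nV

79.8 nV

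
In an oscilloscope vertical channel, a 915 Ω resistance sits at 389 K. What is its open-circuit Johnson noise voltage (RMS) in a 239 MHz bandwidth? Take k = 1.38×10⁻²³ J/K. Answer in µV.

V_n = √(4kTRB)
4kTRB = 4 × 1.38×10⁻²³ × 389 × 9.15×10² × 2.39×10⁸ = 4.70×10⁻⁹ V²
V_n = √(4.70×10⁻⁹) = 6.85×10⁻⁵ V = 68.5 µV

68.5 µV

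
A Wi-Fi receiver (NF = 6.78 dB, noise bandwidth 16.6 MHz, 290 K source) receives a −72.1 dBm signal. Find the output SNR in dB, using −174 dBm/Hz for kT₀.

22.9 dB

Noise floor: N = −174 + 10 log₁₀(B) + NF
10 log₁₀(1.66×10⁷) = 72.2 dB
N = −174 + 72.2 + 6.78 = −95.02 dBm
SNR = P_sig − N = −72.1 − (−95.02) = 22.92 dB → 22.9 dB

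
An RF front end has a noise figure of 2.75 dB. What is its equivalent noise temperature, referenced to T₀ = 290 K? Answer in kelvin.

256 K

F = 10^(2.75/10) = 1.88365
T_e = (F − 1)·T₀ = (1.88365 − 1) × 290 = 256 K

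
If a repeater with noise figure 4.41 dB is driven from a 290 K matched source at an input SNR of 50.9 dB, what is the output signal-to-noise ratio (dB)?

46.49 dB

By definition F = SNR_in/SNR_out, so in dB: SNR_out = SNR_in − NF
SNR_out = 50.9 − 4.41 = 46.49 dB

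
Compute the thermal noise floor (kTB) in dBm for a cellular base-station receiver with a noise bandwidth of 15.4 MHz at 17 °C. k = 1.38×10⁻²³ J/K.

T = 17 °C + 273.15 = 290.15 K
P_n = kTB = 1.38×10⁻²³ × 290.15 × 1.54×10⁷ = 6.17×10⁻¹⁴ W
In dBm: 10 log₁₀(6.17×10⁻¹⁴ / 10⁻³) = −102.1 dBm

−102.1 dBm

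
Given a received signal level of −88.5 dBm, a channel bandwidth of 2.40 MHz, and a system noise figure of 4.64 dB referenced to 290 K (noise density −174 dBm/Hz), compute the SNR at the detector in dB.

17.1 dB

Noise floor: N = −174 + 10 log₁₀(B) + NF
10 log₁₀(2.40×10⁶) = 63.8 dB
N = −174 + 63.8 + 4.64 = −105.56 dBm
SNR = P_sig − N = −88.5 − (−105.56) = 17.06 dB → 17.1 dB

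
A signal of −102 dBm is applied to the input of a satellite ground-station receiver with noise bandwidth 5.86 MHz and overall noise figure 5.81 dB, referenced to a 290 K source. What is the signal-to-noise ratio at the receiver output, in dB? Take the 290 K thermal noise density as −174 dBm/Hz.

Noise floor: N = −174 + 10 log₁₀(B) + NF
10 log₁₀(5.86×10⁶) = 67.68 dB
N = −174 + 67.68 + 5.81 = −100.51 dBm
SNR = P_sig − N = −102 − (−100.51) = −1.49 dB → −1.5 dB

−1.5 dB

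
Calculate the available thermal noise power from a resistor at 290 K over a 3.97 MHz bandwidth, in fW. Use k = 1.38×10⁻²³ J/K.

15.9 fW

P_n = kTB = 1.38×10⁻²³ × 290 × 3.97×10⁶ = 1.59×10⁻¹⁴ W = 15.9 fW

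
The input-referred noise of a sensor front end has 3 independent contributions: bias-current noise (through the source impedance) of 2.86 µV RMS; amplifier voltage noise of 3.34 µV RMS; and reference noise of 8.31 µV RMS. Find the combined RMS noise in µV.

9.40 µV

Uncorrelated sources add in power (mean-square): V_tot = √(ΣV_i²)
V_tot = √[(2.86×10⁻⁶)² + (3.34×10⁻⁶)² + (8.31×10⁻⁶)²] = 9.40×10⁻⁶ V = 9.40 µV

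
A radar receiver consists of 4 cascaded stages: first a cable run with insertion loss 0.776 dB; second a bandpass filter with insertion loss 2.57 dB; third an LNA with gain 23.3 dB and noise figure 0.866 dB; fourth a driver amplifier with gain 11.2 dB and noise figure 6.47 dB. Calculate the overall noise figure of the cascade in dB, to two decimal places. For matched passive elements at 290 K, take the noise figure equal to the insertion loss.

4.27 dB

Convert to linear (a loss of L dB is a gain of −L dB): F_i = 10^(NF_i/10), G_i = 10^(G_i,dB/10)
  Stage 1: F_1 = 10^(0.776/10) = 1.196, G_1 = 10^(−0.776/10) = 0.8364
  Stage 2: F_2 = 10^(2.57/10) = 1.807, G_2 = 10^(−2.57/10) = 0.5534
  Stage 3: F_3 = 10^(0.866/10) = 1.221, G_3 = 10^(23.3/10) = 213.8
  Stage 4: F_4 = 10^(6.47/10) = 4.436, G_4 = 10^(11.2/10) = 13.18
Friis cascade:
  F = 1.196 + (1.807 − 1)/0.8364 + (1.221 − 1)/0.4628 + (4.436 − 1)/98.95 = 2.672
NF = 10 log₁₀(2.672) = 4.27 dB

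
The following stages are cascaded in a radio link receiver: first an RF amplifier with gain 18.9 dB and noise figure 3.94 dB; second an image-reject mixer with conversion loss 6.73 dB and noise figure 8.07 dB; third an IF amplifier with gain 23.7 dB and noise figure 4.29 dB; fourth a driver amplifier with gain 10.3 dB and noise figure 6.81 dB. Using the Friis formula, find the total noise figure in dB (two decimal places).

Convert to linear (a loss of L dB is a gain of −L dB): F_i = 10^(NF_i/10), G_i = 10^(G_i,dB/10)
  Stage 1: F_1 = 10^(3.94/10) = 2.477, G_1 = 10^(18.9/10) = 77.62
  Stage 2: F_2 = 10^(8.07/10) = 6.412, G_2 = 10^(−6.73/10) = 0.2123
  Stage 3: F_3 = 10^(4.29/10) = 2.685, G_3 = 10^(23.7/10) = 234.4
  Stage 4: F_4 = 10^(6.81/10) = 4.797, G_4 = 10^(10.3/10) = 10.72
Friis cascade:
  F = 2.477 + (6.412 − 1)/77.62 + (2.685 − 1)/16.48 + (4.797 − 1)/3864 = 2.650
NF = 10 log₁₀(2.650) = 4.23 dB

4.23 dB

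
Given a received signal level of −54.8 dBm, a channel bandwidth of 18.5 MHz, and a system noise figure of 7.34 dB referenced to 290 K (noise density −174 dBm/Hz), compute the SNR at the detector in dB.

39.2 dB

Noise floor: N = −174 + 10 log₁₀(B) + NF
10 log₁₀(1.85×10⁷) = 72.67 dB
N = −174 + 72.67 + 7.34 = −93.99 dBm
SNR = P_sig − N = −54.8 − (−93.99) = 39.19 dB → 39.2 dB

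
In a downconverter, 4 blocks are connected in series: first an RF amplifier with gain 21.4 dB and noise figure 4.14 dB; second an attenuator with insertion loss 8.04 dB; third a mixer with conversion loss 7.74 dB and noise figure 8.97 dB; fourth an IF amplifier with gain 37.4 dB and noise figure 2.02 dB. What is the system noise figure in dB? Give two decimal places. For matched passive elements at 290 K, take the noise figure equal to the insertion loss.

4.93 dB

Convert to linear (a loss of L dB is a gain of −L dB): F_i = 10^(NF_i/10), G_i = 10^(G_i,dB/10)
  Stage 1: F_1 = 10^(4.14/10) = 2.594, G_1 = 10^(21.4/10) = 138.0
  Stage 2: F_2 = 10^(8.04/10) = 6.368, G_2 = 10^(−8.04/10) = 0.1570
  Stage 3: F_3 = 10^(8.97/10) = 7.889, G_3 = 10^(−7.74/10) = 0.1683
  Stage 4: F_4 = 10^(2.02/10) = 1.592, G_4 = 10^(37.4/10) = 5495
Friis cascade:
  F = 2.594 + (6.368 − 1)/138.0 + (7.889 − 1)/21.68 + (1.592 − 1)/3.648 = 3.113
NF = 10 log₁₀(3.113) = 4.93 dB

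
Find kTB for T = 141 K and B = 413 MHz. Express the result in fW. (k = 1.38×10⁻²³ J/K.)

P_n = kTB = 1.38×10⁻²³ × 141 × 4.13×10⁸ = 8.04×10⁻¹³ W = 804 fW

804 fW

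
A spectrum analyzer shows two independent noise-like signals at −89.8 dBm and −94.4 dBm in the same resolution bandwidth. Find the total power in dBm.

−88.5 dBm

Convert to linear, add, convert back:
P₁ = 1.05×10⁻¹² W, P₂ = 3.63×10⁻¹³ W
P_tot = 1.41×10⁻¹² W → 10 log₁₀(P_tot / 10⁻³) = −88.5 dBm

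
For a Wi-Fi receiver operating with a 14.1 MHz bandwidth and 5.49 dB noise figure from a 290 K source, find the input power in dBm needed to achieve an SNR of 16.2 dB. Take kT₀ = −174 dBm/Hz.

Sensitivity = −174 + 10 log₁₀(B) + NF + SNR_min
= −174 + 71.49 + 5.49 + 16.2
= −80.82 dBm → −80.8 dBm

−80.8 dBm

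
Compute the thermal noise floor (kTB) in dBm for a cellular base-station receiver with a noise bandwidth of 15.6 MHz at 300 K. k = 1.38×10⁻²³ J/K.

−101.9 dBm

P_n = kTB = 1.38×10⁻²³ × 300 × 1.56×10⁷ = 6.46×10⁻¹⁴ W
In dBm: 10 log₁₀(6.46×10⁻¹⁴ / 10⁻³) = −101.9 dBm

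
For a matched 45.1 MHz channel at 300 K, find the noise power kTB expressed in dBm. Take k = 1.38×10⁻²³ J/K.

P_n = kTB = 1.38×10⁻²³ × 300 × 4.51×10⁷ = 1.87×10⁻¹³ W
In dBm: 10 log₁₀(1.87×10⁻¹³ / 10⁻³) = −97.3 dBm

−97.3 dBm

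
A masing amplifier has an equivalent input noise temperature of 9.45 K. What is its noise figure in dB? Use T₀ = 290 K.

F = 1 + T_e/T₀ = 1 + 9.45/290 = 1.03259
NF = 10 log₁₀(1.03259) = 0.139 dB

0.139 dB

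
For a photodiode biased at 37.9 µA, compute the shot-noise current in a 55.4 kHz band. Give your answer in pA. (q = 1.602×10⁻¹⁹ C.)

820 pA

I_n = √(2qI·B)
2qI·B = 2 × 1.602×10⁻¹⁹ × 3.79×10⁻⁵ × 5.54×10⁴ = 6.73×10⁻¹⁹ A²
I_n = √(6.73×10⁻¹⁹) = 8.20×10⁻¹⁰ A = 820 pA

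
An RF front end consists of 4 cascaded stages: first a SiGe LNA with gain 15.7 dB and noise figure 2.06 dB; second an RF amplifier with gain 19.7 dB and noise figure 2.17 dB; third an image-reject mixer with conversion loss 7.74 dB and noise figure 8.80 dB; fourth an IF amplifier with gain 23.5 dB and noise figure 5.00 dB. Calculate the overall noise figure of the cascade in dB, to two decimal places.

2.12 dB

Convert to linear (a loss of L dB is a gain of −L dB): F_i = 10^(NF_i/10), G_i = 10^(G_i,dB/10)
  Stage 1: F_1 = 10^(2.06/10) = 1.607, G_1 = 10^(15.7/10) = 37.15
  Stage 2: F_2 = 10^(2.17/10) = 1.648, G_2 = 10^(19.7/10) = 93.33
  Stage 3: F_3 = 10^(8.80/10) = 7.586, G_3 = 10^(−7.74/10) = 0.1683
  Stage 4: F_4 = 10^(5.00/10) = 3.162, G_4 = 10^(23.5/10) = 223.9
Friis cascade:
  F = 1.607 + (1.648 − 1)/37.15 + (7.586 − 1)/3467 + (3.162 − 1)/583.4 = 1.630
NF = 10 log₁₀(1.630) = 2.12 dB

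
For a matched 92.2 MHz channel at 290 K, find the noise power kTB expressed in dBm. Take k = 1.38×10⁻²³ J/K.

−94.3 dBm

P_n = kTB = 1.38×10⁻²³ × 290 × 9.22×10⁷ = 3.69×10⁻¹³ W
In dBm: 10 log₁₀(3.69×10⁻¹³ / 10⁻³) = −94.3 dBm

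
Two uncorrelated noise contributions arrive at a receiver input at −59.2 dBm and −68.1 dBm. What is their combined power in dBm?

Convert to linear, add, convert back:
P₁ = 1.20×10⁻⁹ W, P₂ = 1.55×10⁻¹⁰ W
P_tot = 1.36×10⁻⁹ W → 10 log₁₀(P_tot / 10⁻³) = −58.7 dBm

−58.7 dBm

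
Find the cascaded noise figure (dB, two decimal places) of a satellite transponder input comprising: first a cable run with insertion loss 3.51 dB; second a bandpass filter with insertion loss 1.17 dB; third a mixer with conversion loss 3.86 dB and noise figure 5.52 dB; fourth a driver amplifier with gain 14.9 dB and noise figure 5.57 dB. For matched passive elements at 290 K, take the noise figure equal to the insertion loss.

Convert to linear (a loss of L dB is a gain of −L dB): F_i = 10^(NF_i/10), G_i = 10^(G_i,dB/10)
  Stage 1: F_1 = 10^(3.51/10) = 2.244, G_1 = 10^(−3.51/10) = 0.4457
  Stage 2: F_2 = 10^(1.17/10) = 1.309, G_2 = 10^(−1.17/10) = 0.7638
  Stage 3: F_3 = 10^(5.52/10) = 3.565, G_3 = 10^(−3.86/10) = 0.4111
  Stage 4: F_4 = 10^(5.57/10) = 3.606, G_4 = 10^(14.9/10) = 30.90
Friis cascade:
  F = 2.244 + (1.309 − 1)/0.4457 + (3.565 − 1)/0.3404 + (3.606 − 1)/0.1400 = 29.09
NF = 10 log₁₀(29.09) = 14.64 dB

14.64 dB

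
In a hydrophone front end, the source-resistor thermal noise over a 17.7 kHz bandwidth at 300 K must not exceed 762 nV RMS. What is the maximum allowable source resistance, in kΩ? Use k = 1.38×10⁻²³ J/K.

1.98 kΩ

Johnson–Nyquist: V_n = √(4kTRB) ⇒ R = V_n² / (4kTB)
4kTB = 4 × 1.38×10⁻²³ × 300 × 1.77×10⁴ = 2.93×10⁻¹⁶
R = (7.62×10⁻⁷)² / 2.93×10⁻¹⁶ = 1.98×10³ Ω = 1.98 kΩ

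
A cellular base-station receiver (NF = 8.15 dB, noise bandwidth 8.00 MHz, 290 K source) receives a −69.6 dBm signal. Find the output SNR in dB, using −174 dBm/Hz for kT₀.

Noise floor: N = −174 + 10 log₁₀(B) + NF
10 log₁₀(8.00×10⁶) = 69.03 dB
N = −174 + 69.03 + 8.15 = −96.82 dBm
SNR = P_sig − N = −69.6 − (−96.82) = 27.22 dB → 27.2 dB

27.2 dB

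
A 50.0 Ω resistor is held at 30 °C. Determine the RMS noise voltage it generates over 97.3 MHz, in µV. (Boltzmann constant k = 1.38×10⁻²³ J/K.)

9.02 µV

T = 30 °C + 273.15 = 303.15 K
V_n = √(4kTRB)
4kTRB = 4 × 1.38×10⁻²³ × 303.15 × 5.00×10¹ × 9.73×10⁷ = 8.14×10⁻¹¹ V²
V_n = √(8.14×10⁻¹¹) = 9.02×10⁻⁶ V = 9.02 µV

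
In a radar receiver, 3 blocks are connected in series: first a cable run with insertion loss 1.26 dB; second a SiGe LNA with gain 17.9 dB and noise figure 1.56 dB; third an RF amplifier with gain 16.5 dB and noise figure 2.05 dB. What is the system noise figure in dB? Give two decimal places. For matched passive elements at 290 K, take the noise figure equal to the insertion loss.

Convert to linear (a loss of L dB is a gain of −L dB): F_i = 10^(NF_i/10), G_i = 10^(G_i,dB/10)
  Stage 1: F_1 = 10^(1.26/10) = 1.337, G_1 = 10^(−1.26/10) = 0.7482
  Stage 2: F_2 = 10^(1.56/10) = 1.432, G_2 = 10^(17.9/10) = 61.66
  Stage 3: F_3 = 10^(2.05/10) = 1.603, G_3 = 10^(16.5/10) = 44.67
Friis cascade:
  F = 1.337 + (1.432 − 1)/0.7482 + (1.603 − 1)/46.13 = 1.927
NF = 10 log₁₀(1.927) = 2.85 dB

2.85 dB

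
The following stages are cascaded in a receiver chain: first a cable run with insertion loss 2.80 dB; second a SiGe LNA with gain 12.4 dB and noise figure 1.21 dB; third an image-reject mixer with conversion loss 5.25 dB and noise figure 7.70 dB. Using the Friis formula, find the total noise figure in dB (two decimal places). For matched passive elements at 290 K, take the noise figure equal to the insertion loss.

Convert to linear (a loss of L dB is a gain of −L dB): F_i = 10^(NF_i/10), G_i = 10^(G_i,dB/10)
  Stage 1: F_1 = 10^(2.80/10) = 1.905, G_1 = 10^(−2.80/10) = 0.5248
  Stage 2: F_2 = 10^(1.21/10) = 1.321, G_2 = 10^(12.4/10) = 17.38
  Stage 3: F_3 = 10^(7.70/10) = 5.888, G_3 = 10^(−5.25/10) = 0.2985
Friis cascade:
  F = 1.905 + (1.321 − 1)/0.5248 + (5.888 − 1)/9.120 = 3.054
NF = 10 log₁₀(3.054) = 4.85 dB

4.85 dB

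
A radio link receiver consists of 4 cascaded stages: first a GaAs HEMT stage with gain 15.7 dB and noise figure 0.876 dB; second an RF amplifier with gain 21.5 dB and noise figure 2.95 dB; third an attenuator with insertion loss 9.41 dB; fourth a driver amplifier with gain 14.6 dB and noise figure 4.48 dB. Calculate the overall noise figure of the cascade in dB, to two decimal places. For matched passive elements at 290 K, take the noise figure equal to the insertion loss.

0.98 dB

Convert to linear (a loss of L dB is a gain of −L dB): F_i = 10^(NF_i/10), G_i = 10^(G_i,dB/10)
  Stage 1: F_1 = 10^(0.876/10) = 1.223, G_1 = 10^(15.7/10) = 37.15
  Stage 2: F_2 = 10^(2.95/10) = 1.972, G_2 = 10^(21.5/10) = 141.3
  Stage 3: F_3 = 10^(9.41/10) = 8.730, G_3 = 10^(−9.41/10) = 0.1146
  Stage 4: F_4 = 10^(4.48/10) = 2.805, G_4 = 10^(14.6/10) = 28.84
Friis cascade:
  F = 1.223 + (1.972 − 1)/37.15 + (8.730 − 1)/5248 + (2.805 − 1)/601.2 = 1.254
NF = 10 log₁₀(1.254) = 0.98 dB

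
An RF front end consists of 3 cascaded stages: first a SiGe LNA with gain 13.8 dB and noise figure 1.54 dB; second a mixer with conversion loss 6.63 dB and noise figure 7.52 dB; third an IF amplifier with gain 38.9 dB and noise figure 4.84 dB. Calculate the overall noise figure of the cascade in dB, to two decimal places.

Convert to linear (a loss of L dB is a gain of −L dB): F_i = 10^(NF_i/10), G_i = 10^(G_i,dB/10)
  Stage 1: F_1 = 10^(1.54/10) = 1.426, G_1 = 10^(13.8/10) = 23.99
  Stage 2: F_2 = 10^(7.52/10) = 5.649, G_2 = 10^(−6.63/10) = 0.2173
  Stage 3: F_3 = 10^(4.84/10) = 3.048, G_3 = 10^(38.9/10) = 7762
Friis cascade:
  F = 1.426 + (5.649 − 1)/23.99 + (3.048 − 1)/5.212 = 2.012
NF = 10 log₁₀(2.012) = 3.04 dB

3.04 dB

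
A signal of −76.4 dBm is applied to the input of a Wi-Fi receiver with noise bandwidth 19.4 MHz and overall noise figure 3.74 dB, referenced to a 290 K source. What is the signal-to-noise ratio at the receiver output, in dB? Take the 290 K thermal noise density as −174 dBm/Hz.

Noise floor: N = −174 + 10 log₁₀(B) + NF
10 log₁₀(1.94×10⁷) = 72.88 dB
N = −174 + 72.88 + 3.74 = −97.38 dBm
SNR = P_sig − N = −76.4 − (−97.38) = 20.98 dB → 21.0 dB

21.0 dB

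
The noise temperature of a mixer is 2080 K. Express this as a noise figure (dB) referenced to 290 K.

F = 1 + T_e/T₀ = 1 + 2080/290 = 8.17241
NF = 10 log₁₀(8.17241) = 9.12 dB

9.12 dB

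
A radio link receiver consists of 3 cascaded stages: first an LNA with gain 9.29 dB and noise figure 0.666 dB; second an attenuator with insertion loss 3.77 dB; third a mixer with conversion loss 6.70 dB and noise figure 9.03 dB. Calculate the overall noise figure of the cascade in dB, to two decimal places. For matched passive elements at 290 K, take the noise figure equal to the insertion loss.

5.17 dB

Convert to linear (a loss of L dB is a gain of −L dB): F_i = 10^(NF_i/10), G_i = 10^(G_i,dB/10)
  Stage 1: F_1 = 10^(0.666/10) = 1.166, G_1 = 10^(9.29/10) = 8.492
  Stage 2: F_2 = 10^(3.77/10) = 2.382, G_2 = 10^(−3.77/10) = 0.4198
  Stage 3: F_3 = 10^(9.03/10) = 7.998, G_3 = 10^(−6.70/10) = 0.2138
Friis cascade:
  F = 1.166 + (2.382 − 1)/8.492 + (7.998 − 1)/3.565 = 3.292
NF = 10 log₁₀(3.292) = 5.17 dB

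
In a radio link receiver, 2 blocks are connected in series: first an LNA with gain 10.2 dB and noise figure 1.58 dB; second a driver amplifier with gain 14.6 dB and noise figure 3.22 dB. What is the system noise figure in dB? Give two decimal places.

1.89 dB

Convert to linear (a loss of L dB is a gain of −L dB): F_i = 10^(NF_i/10), G_i = 10^(G_i,dB/10)
  Stage 1: F_1 = 10^(1.58/10) = 1.439, G_1 = 10^(10.2/10) = 10.47
  Stage 2: F_2 = 10^(3.22/10) = 2.099, G_2 = 10^(14.6/10) = 28.84
Friis cascade:
  F = 1.439 + (2.099 − 1)/10.47 = 1.544
NF = 10 log₁₀(1.544) = 1.89 dB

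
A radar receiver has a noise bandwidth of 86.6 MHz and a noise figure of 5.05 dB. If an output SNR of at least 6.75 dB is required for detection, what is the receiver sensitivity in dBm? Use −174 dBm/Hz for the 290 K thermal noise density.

−82.8 dBm

Sensitivity = −174 + 10 log₁₀(B) + NF + SNR_min
= −174 + 79.38 + 5.05 + 6.75
= −82.82 dBm → −82.8 dBm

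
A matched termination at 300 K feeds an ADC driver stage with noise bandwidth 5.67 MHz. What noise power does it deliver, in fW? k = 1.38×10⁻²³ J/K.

P_n = kTB = 1.38×10⁻²³ × 300 × 5.67×10⁶ = 2.35×10⁻¹⁴ W = 23.5 fW

23.5 fW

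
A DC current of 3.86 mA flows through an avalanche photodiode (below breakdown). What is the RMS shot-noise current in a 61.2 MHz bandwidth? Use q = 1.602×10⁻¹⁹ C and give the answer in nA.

I_n = √(2qI·B)
2qI·B = 2 × 1.602×10⁻¹⁹ × 3.86×10⁻³ × 6.12×10⁷ = 7.57×10⁻¹⁴ A²
I_n = √(7.57×10⁻¹⁴) = 2.75×10⁻⁷ A = 275 nA

275 nA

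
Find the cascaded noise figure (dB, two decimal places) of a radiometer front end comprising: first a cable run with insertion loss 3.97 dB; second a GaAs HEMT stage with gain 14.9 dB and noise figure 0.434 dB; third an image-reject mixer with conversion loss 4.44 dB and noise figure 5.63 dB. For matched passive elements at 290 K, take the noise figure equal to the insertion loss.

Convert to linear (a loss of L dB is a gain of −L dB): F_i = 10^(NF_i/10), G_i = 10^(G_i,dB/10)
  Stage 1: F_1 = 10^(3.97/10) = 2.495, G_1 = 10^(−3.97/10) = 0.4009
  Stage 2: F_2 = 10^(0.434/10) = 1.105, G_2 = 10^(14.9/10) = 30.90
  Stage 3: F_3 = 10^(5.63/10) = 3.656, G_3 = 10^(−4.44/10) = 0.3597
Friis cascade:
  F = 2.495 + (1.105 − 1)/0.4009 + (3.656 − 1)/12.39 = 2.971
NF = 10 log₁₀(2.971) = 4.73 dB

4.73 dB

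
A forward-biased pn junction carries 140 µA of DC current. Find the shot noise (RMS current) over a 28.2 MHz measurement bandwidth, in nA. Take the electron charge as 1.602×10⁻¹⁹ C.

35.6 nA

I_n = √(2qI·B)
2qI·B = 2 × 1.602×10⁻¹⁹ × 1.40×10⁻⁴ × 2.82×10⁷ = 1.26×10⁻¹⁵ A²
I_n = √(1.26×10⁻¹⁵) = 3.56×10⁻⁸ A = 35.6 nA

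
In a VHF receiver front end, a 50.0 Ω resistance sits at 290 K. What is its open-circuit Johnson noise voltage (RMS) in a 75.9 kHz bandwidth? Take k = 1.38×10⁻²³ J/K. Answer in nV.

246 nV

V_n = √(4kTRB)
4kTRB = 4 × 1.38×10⁻²³ × 290 × 5.00×10¹ × 7.59×10⁴ = 6.08×10⁻¹⁴ V²
V_n = √(6.08×10⁻¹⁴) = 2.46×10⁻⁷ V = 246 nV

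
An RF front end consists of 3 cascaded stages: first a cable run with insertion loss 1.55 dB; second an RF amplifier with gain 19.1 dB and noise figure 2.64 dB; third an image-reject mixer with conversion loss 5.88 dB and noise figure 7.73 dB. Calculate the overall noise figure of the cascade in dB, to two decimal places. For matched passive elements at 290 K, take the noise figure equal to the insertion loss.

4.33 dB

Convert to linear (a loss of L dB is a gain of −L dB): F_i = 10^(NF_i/10), G_i = 10^(G_i,dB/10)
  Stage 1: F_1 = 10^(1.55/10) = 1.429, G_1 = 10^(−1.55/10) = 0.6998
  Stage 2: F_2 = 10^(2.64/10) = 1.837, G_2 = 10^(19.1/10) = 81.28
  Stage 3: F_3 = 10^(7.73/10) = 5.929, G_3 = 10^(−5.88/10) = 0.2582
Friis cascade:
  F = 1.429 + (1.837 − 1)/0.6998 + (5.929 − 1)/56.89 = 2.711
NF = 10 log₁₀(2.711) = 4.33 dB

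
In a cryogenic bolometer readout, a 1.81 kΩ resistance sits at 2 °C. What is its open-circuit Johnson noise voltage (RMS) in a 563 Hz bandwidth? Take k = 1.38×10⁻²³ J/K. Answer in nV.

124 nV

T = 2 °C + 273.15 = 275.15 K
V_n = √(4kTRB)
4kTRB = 4 × 1.38×10⁻²³ × 275.15 × 1.81×10³ × 5.63×10² = 1.55×10⁻¹⁴ V²
V_n = √(1.55×10⁻¹⁴) = 1.24×10⁻⁷ V = 124 nV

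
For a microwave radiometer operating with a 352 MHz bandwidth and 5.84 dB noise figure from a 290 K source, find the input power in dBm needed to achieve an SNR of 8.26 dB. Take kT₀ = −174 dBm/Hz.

−74.4 dBm

Sensitivity = −174 + 10 log₁₀(B) + NF + SNR_min
= −174 + 85.47 + 5.84 + 8.26
= −74.43 dBm → −74.4 dBm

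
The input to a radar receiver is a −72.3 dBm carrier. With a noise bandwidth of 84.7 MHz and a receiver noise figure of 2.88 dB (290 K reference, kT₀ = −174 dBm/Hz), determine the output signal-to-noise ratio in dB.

Noise floor: N = −174 + 10 log₁₀(B) + NF
10 log₁₀(8.47×10⁷) = 79.28 dB
N = −174 + 79.28 + 2.88 = −91.84 dBm
SNR = P_sig − N = −72.3 − (−91.84) = 19.54 dB → 19.5 dB

19.5 dB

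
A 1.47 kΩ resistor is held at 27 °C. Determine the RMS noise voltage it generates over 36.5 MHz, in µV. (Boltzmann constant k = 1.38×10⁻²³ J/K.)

29.8 µV

T = 27 °C + 273.15 = 300.15 K
V_n = √(4kTRB)
4kTRB = 4 × 1.38×10⁻²³ × 300.15 × 1.47×10³ × 3.65×10⁷ = 8.89×10⁻¹⁰ V²
V_n = √(8.89×10⁻¹⁰) = 2.98×10⁻⁵ V = 29.8 µV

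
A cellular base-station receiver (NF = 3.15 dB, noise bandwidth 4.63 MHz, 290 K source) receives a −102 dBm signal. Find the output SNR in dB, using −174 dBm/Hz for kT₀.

2.2 dB

Noise floor: N = −174 + 10 log₁₀(B) + NF
10 log₁₀(4.63×10⁶) = 66.66 dB
N = −174 + 66.66 + 3.15 = −104.19 dBm
SNR = P_sig − N = −102 − (−104.19) = 2.19 dB → 2.2 dB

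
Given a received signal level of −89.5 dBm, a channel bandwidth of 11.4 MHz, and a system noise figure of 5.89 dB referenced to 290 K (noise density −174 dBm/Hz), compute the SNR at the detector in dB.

Noise floor: N = −174 + 10 log₁₀(B) + NF
10 log₁₀(1.14×10⁷) = 70.57 dB
N = −174 + 70.57 + 5.89 = −97.54 dBm
SNR = P_sig − N = −89.5 − (−97.54) = 8.04 dB → 8.0 dB

8.0 dB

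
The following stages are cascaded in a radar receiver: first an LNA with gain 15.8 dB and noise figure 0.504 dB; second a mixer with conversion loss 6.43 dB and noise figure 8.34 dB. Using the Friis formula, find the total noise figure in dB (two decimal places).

1.06 dB

Convert to linear (a loss of L dB is a gain of −L dB): F_i = 10^(NF_i/10), G_i = 10^(G_i,dB/10)
  Stage 1: F_1 = 10^(0.504/10) = 1.123, G_1 = 10^(15.8/10) = 38.02
  Stage 2: F_2 = 10^(8.34/10) = 6.823, G_2 = 10^(−6.43/10) = 0.2275
Friis cascade:
  F = 1.123 + (6.823 − 1)/38.02 = 1.276
NF = 10 log₁₀(1.276) = 1.06 dB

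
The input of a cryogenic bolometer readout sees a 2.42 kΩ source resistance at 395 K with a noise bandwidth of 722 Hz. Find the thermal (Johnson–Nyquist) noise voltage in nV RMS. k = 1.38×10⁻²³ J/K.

V_n = √(4kTRB)
4kTRB = 4 × 1.38×10⁻²³ × 395 × 2.42×10³ × 7.22×10² = 3.81×10⁻¹⁴ V²
V_n = √(3.81×10⁻¹⁴) = 1.95×10⁻⁷ V = 195 nV

195 nV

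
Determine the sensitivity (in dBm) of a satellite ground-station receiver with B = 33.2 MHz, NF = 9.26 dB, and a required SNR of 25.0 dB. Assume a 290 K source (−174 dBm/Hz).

−64.5 dBm

Sensitivity = −174 + 10 log₁₀(B) + NF + SNR_min
= −174 + 75.21 + 9.26 + 25.0
= −64.53 dBm → −64.5 dBm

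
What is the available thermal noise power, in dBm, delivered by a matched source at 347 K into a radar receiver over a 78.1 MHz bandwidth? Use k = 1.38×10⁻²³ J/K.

P_n = kTB = 1.38×10⁻²³ × 347 × 7.81×10⁷ = 3.74×10⁻¹³ W
In dBm: 10 log₁₀(3.74×10⁻¹³ / 10⁻³) = −94.3 dBm

−94.3 dBm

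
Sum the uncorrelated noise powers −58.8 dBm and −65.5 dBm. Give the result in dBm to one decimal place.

−58.0 dBm

Convert to linear, add, convert back:
P₁ = 1.32×10⁻⁹ W, P₂ = 2.82×10⁻¹⁰ W
P_tot = 1.60×10⁻⁹ W → 10 log₁₀(P_tot / 10⁻³) = −58.0 dBm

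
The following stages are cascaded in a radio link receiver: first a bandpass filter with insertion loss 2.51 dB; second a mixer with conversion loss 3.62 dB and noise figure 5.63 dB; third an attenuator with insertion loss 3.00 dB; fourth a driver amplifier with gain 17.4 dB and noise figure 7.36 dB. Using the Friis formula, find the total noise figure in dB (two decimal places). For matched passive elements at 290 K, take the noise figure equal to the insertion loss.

16.72 dB

Convert to linear (a loss of L dB is a gain of −L dB): F_i = 10^(NF_i/10), G_i = 10^(G_i,dB/10)
  Stage 1: F_1 = 10^(2.51/10) = 1.782, G_1 = 10^(−2.51/10) = 0.5610
  Stage 2: F_2 = 10^(5.63/10) = 3.656, G_2 = 10^(−3.62/10) = 0.4345
  Stage 3: F_3 = 10^(3.00/10) = 1.995, G_3 = 10^(−3.00/10) = 0.5012
  Stage 4: F_4 = 10^(7.36/10) = 5.445, G_4 = 10^(17.4/10) = 54.95
Friis cascade:
  F = 1.782 + (3.656 − 1)/0.5610 + (1.995 − 1)/0.2438 + (5.445 − 1)/0.1222 = 46.98
NF = 10 log₁₀(46.98) = 16.72 dB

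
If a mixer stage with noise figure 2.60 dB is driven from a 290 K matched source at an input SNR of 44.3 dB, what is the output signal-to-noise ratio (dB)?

By definition F = SNR_in/SNR_out, so in dB: SNR_out = SNR_in − NF
SNR_out = 44.3 − 2.60 = 41.70 dB

41.70 dB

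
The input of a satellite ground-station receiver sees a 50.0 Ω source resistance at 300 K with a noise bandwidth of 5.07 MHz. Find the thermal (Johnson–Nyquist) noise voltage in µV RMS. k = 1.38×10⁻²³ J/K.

V_n = √(4kTRB)
4kTRB = 4 × 1.38×10⁻²³ × 300 × 5.00×10¹ × 5.07×10⁶ = 4.20×10⁻¹² V²
V_n = √(4.20×10⁻¹²) = 2.05×10⁻⁶ V = 2.05 µV

2.05 µV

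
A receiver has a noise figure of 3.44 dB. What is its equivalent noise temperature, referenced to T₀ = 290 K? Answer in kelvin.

350 K

F = 10^(3.44/10) = 2.208
T_e = (F − 1)·T₀ = (2.208 − 1) × 290 = 350 K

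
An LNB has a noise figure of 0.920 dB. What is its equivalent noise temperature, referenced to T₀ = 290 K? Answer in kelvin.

68.4 K

F = 10^(0.920/10) = 1.23595
T_e = (F − 1)·T₀ = (1.23595 − 1) × 290 = 68.4 K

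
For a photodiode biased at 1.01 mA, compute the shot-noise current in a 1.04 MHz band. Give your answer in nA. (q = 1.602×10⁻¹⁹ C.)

I_n = √(2qI·B)
2qI·B = 2 × 1.602×10⁻¹⁹ × 1.01×10⁻³ × 1.04×10⁶ = 3.37×10⁻¹⁶ A²
I_n = √(3.37×10⁻¹⁶) = 1.83×10⁻⁸ A = 18.3 nA

18.3 nA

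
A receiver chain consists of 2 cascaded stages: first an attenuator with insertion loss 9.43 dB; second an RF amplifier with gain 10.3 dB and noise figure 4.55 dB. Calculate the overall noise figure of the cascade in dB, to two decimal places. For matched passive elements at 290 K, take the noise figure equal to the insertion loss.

13.98 dB

Convert to linear (a loss of L dB is a gain of −L dB): F_i = 10^(NF_i/10), G_i = 10^(G_i,dB/10)
  Stage 1: F_1 = 10^(9.43/10) = 8.770, G_1 = 10^(−9.43/10) = 0.1140
  Stage 2: F_2 = 10^(4.55/10) = 2.851, G_2 = 10^(10.3/10) = 10.72
Friis cascade:
  F = 8.770 + (2.851 − 1)/0.1140 = 25.00
NF = 10 log₁₀(25.00) = 13.98 dB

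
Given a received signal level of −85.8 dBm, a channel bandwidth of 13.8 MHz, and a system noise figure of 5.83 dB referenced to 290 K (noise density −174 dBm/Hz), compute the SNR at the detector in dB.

11.0 dB

Noise floor: N = −174 + 10 log₁₀(B) + NF
10 log₁₀(1.38×10⁷) = 71.4 dB
N = −174 + 71.4 + 5.83 = −96.77 dBm
SNR = P_sig − N = −85.8 − (−96.77) = 10.97 dB → 11.0 dB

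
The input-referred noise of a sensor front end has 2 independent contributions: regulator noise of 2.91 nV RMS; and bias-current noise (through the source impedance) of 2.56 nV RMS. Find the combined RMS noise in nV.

3.88 nV

Uncorrelated sources add in power (mean-square): V_tot = √(ΣV_i²)
V_tot = √[(2.91×10⁻⁹)² + (2.56×10⁻⁹)²] = 3.88×10⁻⁹ V = 3.88 nV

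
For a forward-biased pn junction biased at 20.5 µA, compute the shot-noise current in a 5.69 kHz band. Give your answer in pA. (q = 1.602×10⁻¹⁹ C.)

I_n = √(2qI·B)
2qI·B = 2 × 1.602×10⁻¹⁹ × 2.05×10⁻⁵ × 5.69×10³ = 3.74×10⁻²⁰ A²
I_n = √(3.74×10⁻²⁰) = 1.93×10⁻¹⁰ A = 193 pA

193 pA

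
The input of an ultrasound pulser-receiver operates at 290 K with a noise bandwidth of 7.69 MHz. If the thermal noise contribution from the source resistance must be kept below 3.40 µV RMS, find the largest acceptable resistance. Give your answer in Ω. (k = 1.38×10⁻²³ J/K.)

93.9 Ω

Johnson–Nyquist: V_n = √(4kTRB) ⇒ R = V_n² / (4kTB)
4kTB = 4 × 1.38×10⁻²³ × 290 × 7.69×10⁶ = 1.23×10⁻¹³
R = (3.40×10⁻⁶)² / 1.23×10⁻¹³ = 9.39×10¹ Ω = 93.9 Ω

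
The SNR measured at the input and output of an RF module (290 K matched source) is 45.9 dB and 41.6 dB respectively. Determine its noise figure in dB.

4.3 dB

NF (dB) = SNR_in(dB) − SNR_out(dB) when the source is at T₀
NF = 45.9 − 41.6 = 4.3 dB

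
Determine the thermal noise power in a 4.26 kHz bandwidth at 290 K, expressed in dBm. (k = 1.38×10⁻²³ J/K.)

−137.7 dBm

P_n = kTB = 1.38×10⁻²³ × 290 × 4.26×10³ = 1.70×10⁻¹⁷ W
In dBm: 10 log₁₀(1.70×10⁻¹⁷ / 10⁻³) = −137.7 dBm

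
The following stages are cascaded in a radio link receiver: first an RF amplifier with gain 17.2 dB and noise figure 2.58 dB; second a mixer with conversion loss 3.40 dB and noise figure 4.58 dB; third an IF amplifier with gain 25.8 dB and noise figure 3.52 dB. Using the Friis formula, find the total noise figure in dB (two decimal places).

Convert to linear (a loss of L dB is a gain of −L dB): F_i = 10^(NF_i/10), G_i = 10^(G_i,dB/10)
  Stage 1: F_1 = 10^(2.58/10) = 1.811, G_1 = 10^(17.2/10) = 52.48
  Stage 2: F_2 = 10^(4.58/10) = 2.871, G_2 = 10^(−3.40/10) = 0.4571
  Stage 3: F_3 = 10^(3.52/10) = 2.249, G_3 = 10^(25.8/10) = 380.2
Friis cascade:
  F = 1.811 + (2.871 − 1)/52.48 + (2.249 − 1)/23.99 = 1.899
NF = 10 log₁₀(1.899) = 2.79 dB

2.79 dB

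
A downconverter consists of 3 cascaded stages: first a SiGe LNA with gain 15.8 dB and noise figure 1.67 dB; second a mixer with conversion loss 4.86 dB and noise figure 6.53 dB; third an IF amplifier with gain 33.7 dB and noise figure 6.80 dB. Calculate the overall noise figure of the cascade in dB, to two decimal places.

Convert to linear (a loss of L dB is a gain of −L dB): F_i = 10^(NF_i/10), G_i = 10^(G_i,dB/10)
  Stage 1: F_1 = 10^(1.67/10) = 1.469, G_1 = 10^(15.8/10) = 38.02
  Stage 2: F_2 = 10^(6.53/10) = 4.498, G_2 = 10^(−4.86/10) = 0.3266
  Stage 3: F_3 = 10^(6.80/10) = 4.786, G_3 = 10^(33.7/10) = 2344
Friis cascade:
  F = 1.469 + (4.498 − 1)/38.02 + (4.786 − 1)/12.42 = 1.866
NF = 10 log₁₀(1.866) = 2.71 dB

2.71 dB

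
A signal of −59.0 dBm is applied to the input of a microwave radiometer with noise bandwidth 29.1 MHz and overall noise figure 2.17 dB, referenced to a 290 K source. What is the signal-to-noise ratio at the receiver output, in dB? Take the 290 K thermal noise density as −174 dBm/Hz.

38.2 dB

Noise floor: N = −174 + 10 log₁₀(B) + NF
10 log₁₀(2.91×10⁷) = 74.64 dB
N = −174 + 74.64 + 2.17 = −97.19 dBm
SNR = P_sig − N = −59.0 − (−97.19) = 38.19 dB → 38.2 dB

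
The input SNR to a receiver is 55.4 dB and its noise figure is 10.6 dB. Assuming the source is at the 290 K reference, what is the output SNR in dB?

By definition F = SNR_in/SNR_out, so in dB: SNR_out = SNR_in − NF
SNR_out = 55.4 − 10.6 = 44.8 dB

44.8 dB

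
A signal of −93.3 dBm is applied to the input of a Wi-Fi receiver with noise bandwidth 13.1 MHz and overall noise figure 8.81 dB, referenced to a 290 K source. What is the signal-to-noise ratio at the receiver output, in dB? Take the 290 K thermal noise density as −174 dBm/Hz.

Noise floor: N = −174 + 10 log₁₀(B) + NF
10 log₁₀(1.31×10⁷) = 71.17 dB
N = −174 + 71.17 + 8.81 = −94.02 dBm
SNR = P_sig − N = −93.3 − (−94.02) = 0.72 dB → 0.7 dB

0.7 dB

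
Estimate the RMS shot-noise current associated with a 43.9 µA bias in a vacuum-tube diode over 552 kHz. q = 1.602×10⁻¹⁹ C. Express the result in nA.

2.79 nA

I_n = √(2qI·B)
2qI·B = 2 × 1.602×10⁻¹⁹ × 4.39×10⁻⁵ × 5.52×10⁵ = 7.76×10⁻¹⁸ A²
I_n = √(7.76×10⁻¹⁸) = 2.79×10⁻⁹ A = 2.79 nA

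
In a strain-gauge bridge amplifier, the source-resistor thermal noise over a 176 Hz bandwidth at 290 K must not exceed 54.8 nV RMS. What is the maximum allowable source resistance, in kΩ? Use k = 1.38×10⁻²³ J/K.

Johnson–Nyquist: V_n = √(4kTRB) ⇒ R = V_n² / (4kTB)
4kTB = 4 × 1.38×10⁻²³ × 290 × 1.76×10² = 2.82×10⁻¹⁸
R = (5.48×10⁻⁸)² / 2.82×10⁻¹⁸ = 1.07×10³ Ω = 1.07 kΩ

1.07 kΩ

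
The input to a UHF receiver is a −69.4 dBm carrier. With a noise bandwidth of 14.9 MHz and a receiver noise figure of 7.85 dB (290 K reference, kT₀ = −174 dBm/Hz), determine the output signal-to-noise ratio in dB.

25.0 dB

Noise floor: N = −174 + 10 log₁₀(B) + NF
10 log₁₀(1.49×10⁷) = 71.73 dB
N = −174 + 71.73 + 7.85 = −94.42 dBm
SNR = P_sig − N = −69.4 − (−94.42) = 25.02 dB → 25.0 dB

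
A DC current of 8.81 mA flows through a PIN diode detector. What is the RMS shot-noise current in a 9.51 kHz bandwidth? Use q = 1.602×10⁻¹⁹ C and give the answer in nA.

I_n = √(2qI·B)
2qI·B = 2 × 1.602×10⁻¹⁹ × 8.81×10⁻³ × 9.51×10³ = 2.68×10⁻¹⁷ A²
I_n = √(2.68×10⁻¹⁷) = 5.18×10⁻⁹ A = 5.18 nA

5.18 nA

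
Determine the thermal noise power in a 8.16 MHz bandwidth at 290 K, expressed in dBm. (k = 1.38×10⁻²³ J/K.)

P_n = kTB = 1.38×10⁻²³ × 290 × 8.16×10⁶ = 3.27×10⁻¹⁴ W
In dBm: 10 log₁₀(3.27×10⁻¹⁴ / 10⁻³) = −104.9 dBm

−104.9 dBm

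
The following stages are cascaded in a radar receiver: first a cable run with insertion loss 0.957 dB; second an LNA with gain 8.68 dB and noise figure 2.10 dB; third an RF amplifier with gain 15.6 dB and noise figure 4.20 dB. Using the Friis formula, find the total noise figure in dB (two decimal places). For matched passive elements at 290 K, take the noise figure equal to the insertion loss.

Convert to linear (a loss of L dB is a gain of −L dB): F_i = 10^(NF_i/10), G_i = 10^(G_i,dB/10)
  Stage 1: F_1 = 10^(0.957/10) = 1.247, G_1 = 10^(−0.957/10) = 0.8022
  Stage 2: F_2 = 10^(2.10/10) = 1.622, G_2 = 10^(8.68/10) = 7.379
  Stage 3: F_3 = 10^(4.20/10) = 2.630, G_3 = 10^(15.6/10) = 36.31
Friis cascade:
  F = 1.247 + (1.622 − 1)/0.8022 + (2.630 − 1)/5.920 = 2.297
NF = 10 log₁₀(2.297) = 3.61 dB

3.61 dB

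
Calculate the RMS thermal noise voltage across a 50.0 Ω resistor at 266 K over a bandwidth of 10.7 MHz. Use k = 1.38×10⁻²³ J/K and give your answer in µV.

V_n = √(4kTRB)
4kTRB = 4 × 1.38×10⁻²³ × 266 × 5.00×10¹ × 1.07×10⁷ = 7.86×10⁻¹² V²
V_n = √(7.86×10⁻¹²) = 2.80×10⁻⁶ V = 2.80 µV

2.80 µV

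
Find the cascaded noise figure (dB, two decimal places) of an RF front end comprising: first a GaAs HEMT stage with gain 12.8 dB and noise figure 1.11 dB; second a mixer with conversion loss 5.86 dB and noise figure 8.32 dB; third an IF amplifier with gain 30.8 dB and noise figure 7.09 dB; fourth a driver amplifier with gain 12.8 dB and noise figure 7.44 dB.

Convert to linear (a loss of L dB is a gain of −L dB): F_i = 10^(NF_i/10), G_i = 10^(G_i,dB/10)
  Stage 1: F_1 = 10^(1.11/10) = 1.291, G_1 = 10^(12.8/10) = 19.05
  Stage 2: F_2 = 10^(8.32/10) = 6.792, G_2 = 10^(−5.86/10) = 0.2594
  Stage 3: F_3 = 10^(7.09/10) = 5.117, G_3 = 10^(30.8/10) = 1202
  Stage 4: F_4 = 10^(7.44/10) = 5.546, G_4 = 10^(12.8/10) = 19.05
Friis cascade:
  F = 1.291 + (6.792 − 1)/19.05 + (5.117 − 1)/4.943 + (5.546 − 1)/5943 = 2.429
NF = 10 log₁₀(2.429) = 3.85 dB

3.85 dB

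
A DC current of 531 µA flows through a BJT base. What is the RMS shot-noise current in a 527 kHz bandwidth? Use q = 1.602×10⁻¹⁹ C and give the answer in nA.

I_n = √(2qI·B)
2qI·B = 2 × 1.602×10⁻¹⁹ × 5.31×10⁻⁴ × 5.27×10⁵ = 8.97×10⁻¹⁷ A²
I_n = √(8.97×10⁻¹⁷) = 9.47×10⁻⁹ A = 9.47 nA

9.47 nA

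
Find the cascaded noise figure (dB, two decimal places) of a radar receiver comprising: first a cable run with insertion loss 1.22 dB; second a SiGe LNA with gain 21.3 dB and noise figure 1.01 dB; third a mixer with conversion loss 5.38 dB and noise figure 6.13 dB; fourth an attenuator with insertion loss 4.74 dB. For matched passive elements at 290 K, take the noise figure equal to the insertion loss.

Convert to linear (a loss of L dB is a gain of −L dB): F_i = 10^(NF_i/10), G_i = 10^(G_i,dB/10)
  Stage 1: F_1 = 10^(1.22/10) = 1.324, G_1 = 10^(−1.22/10) = 0.7551
  Stage 2: F_2 = 10^(1.01/10) = 1.262, G_2 = 10^(21.3/10) = 134.9
  Stage 3: F_3 = 10^(6.13/10) = 4.102, G_3 = 10^(−5.38/10) = 0.2897
  Stage 4: F_4 = 10^(4.74/10) = 2.979, G_4 = 10^(−4.74/10) = 0.3357
Friis cascade:
  F = 1.324 + (1.262 − 1)/0.7551 + (4.102 − 1)/101.9 + (2.979 − 1)/29.51 = 1.769
NF = 10 log₁₀(1.769) = 2.48 dB

2.48 dB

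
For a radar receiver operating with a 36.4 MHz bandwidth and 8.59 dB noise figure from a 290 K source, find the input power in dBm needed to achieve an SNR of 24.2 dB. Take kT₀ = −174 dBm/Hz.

−65.6 dBm

Sensitivity = −174 + 10 log₁₀(B) + NF + SNR_min
= −174 + 75.61 + 8.59 + 24.2
= −65.60 dBm → −65.6 dBm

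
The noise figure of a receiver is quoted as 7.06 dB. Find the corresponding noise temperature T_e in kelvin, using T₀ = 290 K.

F = 10^(7.06/10) = 5.08159
T_e = (F − 1)·T₀ = (5.08159 − 1) × 290 = 1184 K

1184 K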